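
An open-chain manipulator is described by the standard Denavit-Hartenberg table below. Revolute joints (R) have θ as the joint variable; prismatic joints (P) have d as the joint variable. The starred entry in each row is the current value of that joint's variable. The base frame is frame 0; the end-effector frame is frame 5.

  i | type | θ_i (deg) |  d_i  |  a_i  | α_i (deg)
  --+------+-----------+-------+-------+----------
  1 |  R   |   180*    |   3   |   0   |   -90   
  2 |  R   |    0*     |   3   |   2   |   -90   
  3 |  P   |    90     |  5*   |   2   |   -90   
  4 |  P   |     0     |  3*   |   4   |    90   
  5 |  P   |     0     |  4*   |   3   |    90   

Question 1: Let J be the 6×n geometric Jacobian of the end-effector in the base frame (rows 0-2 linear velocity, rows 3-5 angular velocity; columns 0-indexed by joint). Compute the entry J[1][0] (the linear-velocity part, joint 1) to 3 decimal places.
1.000

axis z_0 = ẑ; lever o_n−o_0 = (1.0000,6.0000,-6.0000)
cross product → J_v[:, 0] = (-6.0000,1.0000,0.0000)
J_ω[:, 0] = z_0
entry J[1][0] = 1.0000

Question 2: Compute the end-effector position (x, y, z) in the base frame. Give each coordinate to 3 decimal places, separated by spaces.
after link 1: o_1 = (0.0000, 0.0000, 3.0000)
after link 2: o_2 = (-2.0000, -3.0000, 3.0000)
after link 3: o_3 = (-2.0000, -1.0000, -2.0000)
after link 4: o_4 = (1.0000, 3.0000, -2.0000)
after link 5: o_5 = (1.0000, 6.0000, -6.0000)

1.000 6.000 -6.000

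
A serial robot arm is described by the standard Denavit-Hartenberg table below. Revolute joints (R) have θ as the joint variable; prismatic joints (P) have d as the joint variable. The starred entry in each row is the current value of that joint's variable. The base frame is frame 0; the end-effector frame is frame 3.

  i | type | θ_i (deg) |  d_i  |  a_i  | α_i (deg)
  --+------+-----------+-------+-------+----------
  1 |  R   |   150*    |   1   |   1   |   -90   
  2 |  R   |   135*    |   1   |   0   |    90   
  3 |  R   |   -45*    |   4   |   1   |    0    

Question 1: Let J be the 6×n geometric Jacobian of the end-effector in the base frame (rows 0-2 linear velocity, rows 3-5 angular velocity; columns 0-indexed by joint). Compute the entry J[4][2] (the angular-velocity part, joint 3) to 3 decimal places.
0.354

axis z_2 = (-0.6124,0.3536,-0.7071); lever o_n−o_2 = (-1.6629,1.7766,-3.3284)
cross product → J_v[:, 2] = (0.0795,-0.8624,-0.5000)
J_ω[:, 2] = z_2
entry J[4][2] = 0.3536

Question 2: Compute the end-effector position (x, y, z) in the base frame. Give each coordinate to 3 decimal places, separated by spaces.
-3.029 1.411 -2.328

after link 1: o_1 = (-0.8660, 0.5000, 1.0000)
after link 2: o_2 = (-1.3660, -0.3660, 1.0000)
after link 3: o_3 = (-3.0289, 1.4106, -2.3284)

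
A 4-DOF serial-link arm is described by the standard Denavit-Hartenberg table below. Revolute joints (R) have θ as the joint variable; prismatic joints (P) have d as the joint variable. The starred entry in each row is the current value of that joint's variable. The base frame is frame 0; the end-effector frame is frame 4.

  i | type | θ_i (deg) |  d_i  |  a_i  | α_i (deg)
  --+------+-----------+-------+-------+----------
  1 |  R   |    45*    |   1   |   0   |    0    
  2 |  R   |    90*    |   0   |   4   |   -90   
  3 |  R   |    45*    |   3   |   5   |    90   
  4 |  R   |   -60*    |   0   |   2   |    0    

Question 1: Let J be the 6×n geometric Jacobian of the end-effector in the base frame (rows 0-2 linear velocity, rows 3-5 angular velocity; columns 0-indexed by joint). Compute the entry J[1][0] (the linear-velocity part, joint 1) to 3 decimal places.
axis z_0 = ẑ; lever o_n−o_0 = (-6.7250,4.9319,-3.2426)
cross product → J_v[:, 0] = (-4.9319,-6.7250,0.0000)
J_ω[:, 0] = z_0
entry J[1][0] = -6.7250

-6.725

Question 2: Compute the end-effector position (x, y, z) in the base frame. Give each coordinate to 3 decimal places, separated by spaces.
after link 1: o_1 = (0.0000, 0.0000, 1.0000)
after link 2: o_2 = (-2.8284, 2.8284, 1.0000)
after link 3: o_3 = (-7.4497, 3.2071, -2.5355)
after link 4: o_4 = (-6.7250, 4.9319, -3.2426)

-6.725 4.932 -3.243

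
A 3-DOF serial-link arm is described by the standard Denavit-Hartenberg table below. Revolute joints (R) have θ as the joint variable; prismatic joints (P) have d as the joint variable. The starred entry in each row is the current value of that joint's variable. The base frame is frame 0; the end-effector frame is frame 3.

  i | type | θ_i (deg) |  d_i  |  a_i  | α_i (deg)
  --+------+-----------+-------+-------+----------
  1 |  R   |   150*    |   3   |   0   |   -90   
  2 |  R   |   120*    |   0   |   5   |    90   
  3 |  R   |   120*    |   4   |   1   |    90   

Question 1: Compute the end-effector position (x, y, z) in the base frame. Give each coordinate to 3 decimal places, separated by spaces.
after link 1: o_1 = (0.0000, 0.0000, 3.0000)
after link 2: o_2 = (2.1651, -1.2500, -1.3301)
after link 3: o_3 = (-1.4845, -0.1429, -2.8971)

-1.484 -0.143 -2.897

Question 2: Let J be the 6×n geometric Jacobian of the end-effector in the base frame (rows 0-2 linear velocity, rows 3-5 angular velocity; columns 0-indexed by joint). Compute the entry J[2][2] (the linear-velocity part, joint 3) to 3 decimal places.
axis z_2 = (-0.7500,0.4330,-0.5000); lever o_n−o_2 = (-3.6495,1.1071,-1.5670)
cross product → J_v[:, 2] = (-0.1250,0.6495,0.7500)
J_ω[:, 2] = z_2
entry J[2][2] = 0.7500

0.750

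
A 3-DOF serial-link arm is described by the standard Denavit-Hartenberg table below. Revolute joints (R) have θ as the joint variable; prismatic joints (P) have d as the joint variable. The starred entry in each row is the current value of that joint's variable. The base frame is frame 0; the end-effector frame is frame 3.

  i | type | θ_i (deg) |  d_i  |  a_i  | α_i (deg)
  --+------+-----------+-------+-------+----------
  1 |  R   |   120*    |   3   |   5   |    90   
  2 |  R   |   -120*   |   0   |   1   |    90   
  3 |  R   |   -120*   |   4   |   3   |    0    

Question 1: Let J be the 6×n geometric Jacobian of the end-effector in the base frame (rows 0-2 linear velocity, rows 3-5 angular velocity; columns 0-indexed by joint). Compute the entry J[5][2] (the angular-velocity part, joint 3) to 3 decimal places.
axis z_2 = (0.4330,-0.7500,0.5000); lever o_n−o_2 = (-0.8929,-3.6495,3.2990)
cross product → J_v[:, 2] = (-0.6495,-1.8750,-2.2500)
J_ω[:, 2] = z_2
entry J[5][2] = 0.5000

0.500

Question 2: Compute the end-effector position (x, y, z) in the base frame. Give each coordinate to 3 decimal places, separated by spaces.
after link 1: o_1 = (-2.5000, 4.3301, 3.0000)
after link 2: o_2 = (-2.2500, 3.8971, 2.1340)
after link 3: o_3 = (-3.1429, 0.2476, 5.4330)

-3.143 0.248 5.433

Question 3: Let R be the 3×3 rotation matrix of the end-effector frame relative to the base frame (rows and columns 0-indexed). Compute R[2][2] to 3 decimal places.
0.500

End-effector z-axis (col 2 of R) = (0.4330,-0.7500,0.5000)
R[2][2] = 0.5000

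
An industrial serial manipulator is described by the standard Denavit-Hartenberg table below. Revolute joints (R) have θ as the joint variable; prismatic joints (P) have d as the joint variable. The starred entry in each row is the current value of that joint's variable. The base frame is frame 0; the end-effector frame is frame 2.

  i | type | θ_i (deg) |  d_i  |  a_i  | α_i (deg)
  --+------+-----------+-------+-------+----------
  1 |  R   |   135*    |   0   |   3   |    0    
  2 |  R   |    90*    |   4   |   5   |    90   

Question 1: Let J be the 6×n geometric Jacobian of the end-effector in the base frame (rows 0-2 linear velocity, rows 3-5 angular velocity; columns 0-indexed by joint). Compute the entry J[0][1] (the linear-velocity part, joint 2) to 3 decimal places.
axis z_1 = (0.0000,0.0000,1.0000); lever o_n−o_1 = (-3.5355,-3.5355,4.0000)
cross product → J_v[:, 1] = (3.5355,-3.5355,0.0000)
J_ω[:, 1] = z_1
entry J[0][1] = 3.5355

3.536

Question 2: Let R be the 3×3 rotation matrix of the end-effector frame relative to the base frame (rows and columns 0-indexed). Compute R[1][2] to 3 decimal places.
End-effector z-axis (col 2 of R) = (-0.7071,0.7071,0.0000)
R[1][2] = 0.7071

0.707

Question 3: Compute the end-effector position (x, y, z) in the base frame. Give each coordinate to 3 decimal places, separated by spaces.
-5.657 -1.414 4.000

after link 1: o_1 = (-2.1213, 2.1213, 0.0000)
after link 2: o_2 = (-5.6569, -1.4142, 4.0000)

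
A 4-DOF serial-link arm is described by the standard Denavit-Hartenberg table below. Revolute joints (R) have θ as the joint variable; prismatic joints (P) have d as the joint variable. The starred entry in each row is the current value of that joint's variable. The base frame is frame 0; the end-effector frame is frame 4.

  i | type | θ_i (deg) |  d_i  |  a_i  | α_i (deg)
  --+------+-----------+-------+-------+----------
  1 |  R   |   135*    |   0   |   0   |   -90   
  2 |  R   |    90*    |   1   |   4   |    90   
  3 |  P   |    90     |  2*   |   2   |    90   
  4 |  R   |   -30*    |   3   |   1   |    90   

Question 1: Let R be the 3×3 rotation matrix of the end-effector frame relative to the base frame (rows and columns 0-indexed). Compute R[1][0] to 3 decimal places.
End-effector x-axis (col 0 of R) = (-0.2588,-0.9659,-0.0000)
R[1][0] = -0.9659

-0.966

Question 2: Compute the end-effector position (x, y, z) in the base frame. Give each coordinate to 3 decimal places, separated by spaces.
-3.794 -1.673 -7.000

after link 1: o_1 = (0.0000, 0.0000, 0.0000)
after link 2: o_2 = (-0.7071, -0.7071, -4.0000)
after link 3: o_3 = (-3.5355, -0.7071, -4.0000)
after link 4: o_4 = (-3.7944, -1.6730, -7.0000)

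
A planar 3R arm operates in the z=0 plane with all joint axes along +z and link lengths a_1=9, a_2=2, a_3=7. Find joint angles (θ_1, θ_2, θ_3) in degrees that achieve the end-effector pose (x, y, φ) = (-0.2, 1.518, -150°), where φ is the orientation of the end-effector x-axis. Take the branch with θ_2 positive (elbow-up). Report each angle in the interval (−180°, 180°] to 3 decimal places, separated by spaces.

30.003 134.997 45.000

wrist centre = target − a_3·(cos φ, sin φ) = (5.8622, 5.0180)
cos θ_2 = (59.5455−9²−2²)/(2·9·2) = -0.7071; θ_2 = 134.9971° (elbow-up)
β = atan2(5.0180,5.8622) = 40.5634°; ψ = atan2(1.4143,7.5859) = 10.5608°
θ_1 = β − ψ = 30.0026°
θ_3 = φ − θ_1 − θ_2 = 45.0003° (wrapped to (-180°,180°])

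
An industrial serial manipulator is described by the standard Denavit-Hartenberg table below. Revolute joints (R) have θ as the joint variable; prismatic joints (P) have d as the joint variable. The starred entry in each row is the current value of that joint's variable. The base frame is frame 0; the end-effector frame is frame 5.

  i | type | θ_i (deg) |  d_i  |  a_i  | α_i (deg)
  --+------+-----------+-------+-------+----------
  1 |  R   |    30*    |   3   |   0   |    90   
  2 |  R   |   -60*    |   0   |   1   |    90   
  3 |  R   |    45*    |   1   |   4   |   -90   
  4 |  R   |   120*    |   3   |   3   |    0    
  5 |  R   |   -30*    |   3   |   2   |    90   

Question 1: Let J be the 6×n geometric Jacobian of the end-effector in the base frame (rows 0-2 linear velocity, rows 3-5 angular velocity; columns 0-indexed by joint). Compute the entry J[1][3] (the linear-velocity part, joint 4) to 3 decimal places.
1.353

axis z_3 = (0.0474,-0.7891,0.6124); lever o_n−o_3 = (2.7432,-2.0905,6.8918)
cross product → J_v[:, 3] = (-4.1585,1.3534,2.0657)
J_ω[:, 3] = z_3
entry J[1][3] = 1.3534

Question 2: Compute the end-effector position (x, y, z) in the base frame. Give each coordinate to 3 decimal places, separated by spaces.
after link 1: o_1 = (0.0000, 0.0000, 3.0000)
after link 2: o_2 = (0.4330, 0.2500, 2.1340)
after link 3: o_3 = (2.3220, -1.9254, -0.8155)
after link 4: o_4 = (3.4230, -2.5144, 3.2392)
after link 5: o_5 = (5.0651, -4.0159, 6.0763)

5.065 -4.016 6.076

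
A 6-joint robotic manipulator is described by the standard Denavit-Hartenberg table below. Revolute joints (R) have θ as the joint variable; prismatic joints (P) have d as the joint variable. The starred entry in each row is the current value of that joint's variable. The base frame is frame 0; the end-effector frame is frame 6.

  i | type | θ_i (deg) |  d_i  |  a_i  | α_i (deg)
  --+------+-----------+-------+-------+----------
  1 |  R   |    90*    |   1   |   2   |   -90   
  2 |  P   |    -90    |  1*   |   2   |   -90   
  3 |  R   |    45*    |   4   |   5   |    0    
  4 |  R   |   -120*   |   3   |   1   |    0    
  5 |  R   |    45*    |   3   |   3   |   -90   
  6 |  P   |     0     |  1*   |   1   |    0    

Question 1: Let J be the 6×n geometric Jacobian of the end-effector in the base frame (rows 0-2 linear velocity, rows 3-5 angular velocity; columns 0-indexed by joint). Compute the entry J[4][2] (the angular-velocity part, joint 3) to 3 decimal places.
1.000

axis z_2 = (-0.0000,1.0000,-0.0000); lever o_n−o_2 = (1.4356,10.0000,7.7585)
cross product → J_v[:, 2] = (7.7585,-0.0000,-1.4356)
J_ω[:, 2] = z_2
entry J[4][2] = 1.0000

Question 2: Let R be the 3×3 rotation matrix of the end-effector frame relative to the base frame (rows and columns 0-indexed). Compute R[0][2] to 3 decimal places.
0.866

End-effector z-axis (col 2 of R) = (0.8660,0.0000,0.5000)
R[0][2] = 0.8660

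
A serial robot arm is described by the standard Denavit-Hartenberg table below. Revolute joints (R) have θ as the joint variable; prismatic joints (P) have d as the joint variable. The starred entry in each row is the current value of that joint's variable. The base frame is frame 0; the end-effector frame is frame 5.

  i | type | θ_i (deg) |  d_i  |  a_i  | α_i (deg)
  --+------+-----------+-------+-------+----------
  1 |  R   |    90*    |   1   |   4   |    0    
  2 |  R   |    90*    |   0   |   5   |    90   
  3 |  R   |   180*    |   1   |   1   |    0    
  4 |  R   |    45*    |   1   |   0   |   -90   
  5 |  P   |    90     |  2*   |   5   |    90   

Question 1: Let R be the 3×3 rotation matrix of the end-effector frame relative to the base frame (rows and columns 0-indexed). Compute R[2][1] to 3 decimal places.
-0.707

End-effector y-axis (col 1 of R) = (-0.7071,0.0000,-0.7071)
R[2][1] = -0.7071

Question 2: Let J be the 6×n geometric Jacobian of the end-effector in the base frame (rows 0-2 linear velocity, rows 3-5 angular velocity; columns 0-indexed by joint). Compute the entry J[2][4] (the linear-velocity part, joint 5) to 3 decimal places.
-0.707

prismatic axis z_4 = (-0.7071,0.0000,-0.7071)
J_v[:, 4] = z_4; J_ω[:, 4] = (0,0,0)
entry J[2][4] = -0.7071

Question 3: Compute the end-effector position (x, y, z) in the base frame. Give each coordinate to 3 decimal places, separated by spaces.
-5.414 1.000 -0.414

after link 1: o_1 = (0.0000, 4.0000, 1.0000)
after link 2: o_2 = (-5.0000, 4.0000, 1.0000)
after link 3: o_3 = (-4.0000, 5.0000, 1.0000)
after link 4: o_4 = (-4.0000, 6.0000, 1.0000)
after link 5: o_5 = (-5.4142, 1.0000, -0.4142)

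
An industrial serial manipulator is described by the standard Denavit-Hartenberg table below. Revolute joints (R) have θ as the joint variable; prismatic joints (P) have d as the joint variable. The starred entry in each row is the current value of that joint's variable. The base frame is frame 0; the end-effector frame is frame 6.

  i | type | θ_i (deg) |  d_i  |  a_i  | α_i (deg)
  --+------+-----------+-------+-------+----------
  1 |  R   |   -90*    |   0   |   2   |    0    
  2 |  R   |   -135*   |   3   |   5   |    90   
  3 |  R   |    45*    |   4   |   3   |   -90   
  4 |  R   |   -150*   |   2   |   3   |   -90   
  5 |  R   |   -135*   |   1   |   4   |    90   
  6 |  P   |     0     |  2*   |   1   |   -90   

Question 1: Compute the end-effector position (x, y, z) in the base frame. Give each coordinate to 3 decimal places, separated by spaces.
after link 1: o_1 = (0.0000, -2.0000, 0.0000)
after link 2: o_2 = (-3.5355, 1.5355, 3.0000)
after link 3: o_3 = (-2.2071, 5.8640, 5.1213)
after link 4: o_4 = (1.1526, 4.6256, 4.6984)
after link 5: o_5 = (0.7044, 4.2985, 8.7840)
after link 6: o_6 = (-1.3177, 4.8206, 9.5831)

-1.318 4.821 9.583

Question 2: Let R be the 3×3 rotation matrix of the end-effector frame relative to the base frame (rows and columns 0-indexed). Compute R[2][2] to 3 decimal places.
0.354

End-effector z-axis (col 2 of R) = (0.3624,0.8624,0.3536)
R[2][2] = 0.3536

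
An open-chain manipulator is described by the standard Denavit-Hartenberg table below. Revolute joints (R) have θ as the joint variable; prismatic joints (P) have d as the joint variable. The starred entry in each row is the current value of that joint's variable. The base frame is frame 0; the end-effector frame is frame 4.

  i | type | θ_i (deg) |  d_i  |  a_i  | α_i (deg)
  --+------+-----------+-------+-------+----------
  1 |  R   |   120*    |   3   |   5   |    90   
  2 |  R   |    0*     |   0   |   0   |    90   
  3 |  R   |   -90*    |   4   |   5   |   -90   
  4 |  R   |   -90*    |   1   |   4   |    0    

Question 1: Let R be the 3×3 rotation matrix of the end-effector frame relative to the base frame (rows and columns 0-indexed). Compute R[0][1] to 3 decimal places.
-0.866

End-effector y-axis (col 1 of R) = (-0.8660,-0.5000,-0.0000)
R[0][1] = -0.8660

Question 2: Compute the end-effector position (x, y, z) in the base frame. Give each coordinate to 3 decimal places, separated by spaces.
-7.330 2.696 -5.000

after link 1: o_1 = (-2.5000, 4.3301, 3.0000)
after link 2: o_2 = (-2.5000, 4.3301, 3.0000)
after link 3: o_3 = (-6.8301, 1.8301, -1.0000)
after link 4: o_4 = (-7.3301, 2.6962, -5.0000)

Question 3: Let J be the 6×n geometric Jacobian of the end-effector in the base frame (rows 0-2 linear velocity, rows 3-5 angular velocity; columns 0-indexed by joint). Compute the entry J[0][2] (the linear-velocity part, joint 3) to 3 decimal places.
-1.634

axis z_2 = (0.0000,0.0000,-1.0000); lever o_n−o_2 = (-4.8301,-1.6340,-8.0000)
cross product → J_v[:, 2] = (-1.6340,4.8301,0.0000)
J_ω[:, 2] = z_2
entry J[0][2] = -1.6340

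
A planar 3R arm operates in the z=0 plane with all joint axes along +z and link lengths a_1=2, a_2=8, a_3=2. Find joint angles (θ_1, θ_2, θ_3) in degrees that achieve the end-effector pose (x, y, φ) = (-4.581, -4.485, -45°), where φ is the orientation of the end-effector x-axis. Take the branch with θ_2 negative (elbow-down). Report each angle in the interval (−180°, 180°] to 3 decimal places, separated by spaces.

-29.997 -135.001 119.998

wrist centre = target − a_3·(cos φ, sin φ) = (-5.9952, -3.0708)
cos θ_2 = (45.3723−2²−8²)/(2·2·8) = -0.7071; θ_2 = -135.0007° (elbow-down)
β = atan2(-3.0708,-5.9952) = -152.8782°; ψ = atan2(-5.6568,-3.6569) = -122.8813°
θ_1 = β − ψ = -29.9969°
θ_3 = φ − θ_1 − θ_2 = 119.9976° (wrapped to (-180°,180°])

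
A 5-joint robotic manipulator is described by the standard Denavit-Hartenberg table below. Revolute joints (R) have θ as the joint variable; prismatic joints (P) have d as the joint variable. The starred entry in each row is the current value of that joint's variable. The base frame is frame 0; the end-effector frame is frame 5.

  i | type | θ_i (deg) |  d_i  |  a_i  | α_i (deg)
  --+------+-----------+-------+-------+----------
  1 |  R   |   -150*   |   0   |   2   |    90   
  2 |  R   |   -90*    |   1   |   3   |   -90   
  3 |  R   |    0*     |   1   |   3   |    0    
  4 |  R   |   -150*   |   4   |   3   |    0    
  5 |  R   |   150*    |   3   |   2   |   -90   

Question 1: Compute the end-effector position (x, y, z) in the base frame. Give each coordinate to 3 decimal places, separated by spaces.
-9.910 -2.835 -5.402

after link 1: o_1 = (-1.7321, -1.0000, 0.0000)
after link 2: o_2 = (-2.2321, -0.1340, -3.0000)
after link 3: o_3 = (-3.0981, -0.6340, -6.0000)
after link 4: o_4 = (-7.3122, -1.3349, -3.4019)
after link 5: o_5 = (-9.9103, -2.8349, -5.4019)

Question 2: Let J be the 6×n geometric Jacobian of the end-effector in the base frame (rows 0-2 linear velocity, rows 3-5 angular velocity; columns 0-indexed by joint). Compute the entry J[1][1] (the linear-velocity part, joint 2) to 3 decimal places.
-2.701

axis z_1 = (-0.5000,0.8660,0.0000); lever o_n−o_1 = (-8.1782,-1.8349,-5.4019)
cross product → J_v[:, 1] = (-4.6782,-2.7010,8.0000)
J_ω[:, 1] = z_1
entry J[1][1] = -2.7010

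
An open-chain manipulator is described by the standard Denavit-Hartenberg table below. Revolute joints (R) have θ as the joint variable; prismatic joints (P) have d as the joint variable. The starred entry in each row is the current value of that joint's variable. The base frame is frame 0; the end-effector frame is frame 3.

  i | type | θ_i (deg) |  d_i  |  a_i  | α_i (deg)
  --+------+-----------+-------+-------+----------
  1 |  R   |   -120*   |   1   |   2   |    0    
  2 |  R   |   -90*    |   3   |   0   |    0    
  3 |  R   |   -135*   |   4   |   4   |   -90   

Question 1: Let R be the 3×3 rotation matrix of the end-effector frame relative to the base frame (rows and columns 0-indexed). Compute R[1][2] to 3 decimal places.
End-effector z-axis (col 2 of R) = (-0.2588,0.9659,0.0000)
R[1][2] = 0.9659

0.966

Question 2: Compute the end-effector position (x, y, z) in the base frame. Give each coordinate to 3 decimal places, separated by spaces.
after link 1: o_1 = (-1.0000, -1.7321, 1.0000)
after link 2: o_2 = (-1.0000, -1.7321, 4.0000)
after link 3: o_3 = (2.8637, -0.6968, 8.0000)

2.864 -0.697 8.000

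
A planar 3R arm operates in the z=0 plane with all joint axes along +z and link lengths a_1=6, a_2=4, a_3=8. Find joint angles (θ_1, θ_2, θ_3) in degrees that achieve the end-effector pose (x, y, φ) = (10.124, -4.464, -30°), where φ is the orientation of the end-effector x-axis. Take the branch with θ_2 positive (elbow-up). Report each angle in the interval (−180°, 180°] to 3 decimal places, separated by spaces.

wrist centre = target − a_3·(cos φ, sin φ) = (3.1958, -0.4640)
cos θ_2 = (10.4284−6²−4²)/(2·6·4) = -0.8661; θ_2 = 150.0057° (elbow-up)
β = atan2(-0.4640,3.1958) = -8.2611°; ψ = atan2(1.9997,2.5357) = 38.2594°
θ_1 = β − ψ = -46.5205°
θ_3 = φ − θ_1 − θ_2 = -133.4852° (wrapped to (-180°,180°])

-46.520 150.006 -133.485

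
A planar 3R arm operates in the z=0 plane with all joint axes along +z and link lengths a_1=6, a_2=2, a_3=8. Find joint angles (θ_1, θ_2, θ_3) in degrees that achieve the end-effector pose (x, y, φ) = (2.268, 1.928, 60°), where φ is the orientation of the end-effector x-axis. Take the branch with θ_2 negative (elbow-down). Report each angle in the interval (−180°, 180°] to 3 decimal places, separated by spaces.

wrist centre = target − a_3·(cos φ, sin φ) = (-1.7320, -5.0002)
cos θ_2 = (28.0019−6²−2²)/(2·6·2) = -0.4999; θ_2 = -119.9949° (elbow-down)
β = atan2(-5.0002,-1.7320) = -109.1054°; ψ = atan2(-1.7321,5.0002) = -19.1070°
θ_1 = β − ψ = -89.9984°
θ_3 = φ − θ_1 − θ_2 = -90.0067° (wrapped to (-180°,180°])

-89.998 -119.995 -90.007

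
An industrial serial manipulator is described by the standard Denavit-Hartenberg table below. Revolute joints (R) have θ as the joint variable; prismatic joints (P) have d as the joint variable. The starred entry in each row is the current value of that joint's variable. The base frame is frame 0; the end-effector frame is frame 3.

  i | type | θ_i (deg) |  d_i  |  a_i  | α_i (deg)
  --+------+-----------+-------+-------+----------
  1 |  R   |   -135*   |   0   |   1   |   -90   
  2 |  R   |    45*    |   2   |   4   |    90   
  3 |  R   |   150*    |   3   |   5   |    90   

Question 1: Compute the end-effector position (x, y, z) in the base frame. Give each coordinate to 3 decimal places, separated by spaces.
1.140 -5.224 2.355

after link 1: o_1 = (-0.7071, -0.7071, 0.0000)
after link 2: o_2 = (-1.2929, -4.1213, -2.8284)
after link 3: o_3 = (1.1399, -5.2240, 2.3548)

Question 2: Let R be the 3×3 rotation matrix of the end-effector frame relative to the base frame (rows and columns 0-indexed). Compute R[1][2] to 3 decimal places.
-0.862

End-effector z-axis (col 2 of R) = (0.3624,-0.8624,-0.3536)
R[1][2] = -0.8624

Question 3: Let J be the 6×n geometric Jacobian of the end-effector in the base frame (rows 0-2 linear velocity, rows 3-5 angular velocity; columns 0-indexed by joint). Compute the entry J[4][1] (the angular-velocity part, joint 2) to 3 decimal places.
-0.707

axis z_1 = (0.7071,-0.7071,0.0000); lever o_n−o_1 = (1.8470,-4.5169,2.3548)
cross product → J_v[:, 1] = (-1.6651,-1.6651,-1.8879)
J_ω[:, 1] = z_1
entry J[4][1] = -0.7071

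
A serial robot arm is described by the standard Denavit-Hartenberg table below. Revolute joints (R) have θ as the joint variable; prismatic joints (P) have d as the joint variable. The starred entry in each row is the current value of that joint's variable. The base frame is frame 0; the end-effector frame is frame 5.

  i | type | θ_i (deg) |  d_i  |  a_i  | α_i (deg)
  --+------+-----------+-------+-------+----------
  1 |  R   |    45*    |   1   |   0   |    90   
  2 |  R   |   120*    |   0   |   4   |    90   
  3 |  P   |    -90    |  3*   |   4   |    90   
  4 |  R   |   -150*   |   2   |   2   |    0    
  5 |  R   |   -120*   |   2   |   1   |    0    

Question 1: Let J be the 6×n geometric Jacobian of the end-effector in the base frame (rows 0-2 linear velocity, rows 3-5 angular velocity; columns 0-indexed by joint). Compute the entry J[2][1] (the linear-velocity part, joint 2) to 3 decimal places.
axis z_1 = (0.7071,-0.7071,0.0000); lever o_n−o_1 = (0.2334,3.4408,1.5000)
cross product → J_v[:, 1] = (-1.0607,-1.0607,2.5981)
J_ω[:, 1] = z_1
entry J[2][1] = 2.5981

2.598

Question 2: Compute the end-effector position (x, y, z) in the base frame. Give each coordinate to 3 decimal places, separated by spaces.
0.233 3.441 2.500

after link 1: o_1 = (0.0000, 0.0000, 1.0000)
after link 2: o_2 = (-1.4142, -1.4142, 4.4641)
after link 3: o_3 = (-2.4055, 3.2513, 5.9641)
after link 4: o_4 = (-1.0860, 2.1213, 3.7321)
after link 5: o_5 = (0.2334, 3.4408, 2.5000)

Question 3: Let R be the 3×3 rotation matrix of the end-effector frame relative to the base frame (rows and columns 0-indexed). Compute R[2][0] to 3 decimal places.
End-effector x-axis (col 0 of R) = (0.6124,0.6124,0.5000)
R[2][0] = 0.5000

0.500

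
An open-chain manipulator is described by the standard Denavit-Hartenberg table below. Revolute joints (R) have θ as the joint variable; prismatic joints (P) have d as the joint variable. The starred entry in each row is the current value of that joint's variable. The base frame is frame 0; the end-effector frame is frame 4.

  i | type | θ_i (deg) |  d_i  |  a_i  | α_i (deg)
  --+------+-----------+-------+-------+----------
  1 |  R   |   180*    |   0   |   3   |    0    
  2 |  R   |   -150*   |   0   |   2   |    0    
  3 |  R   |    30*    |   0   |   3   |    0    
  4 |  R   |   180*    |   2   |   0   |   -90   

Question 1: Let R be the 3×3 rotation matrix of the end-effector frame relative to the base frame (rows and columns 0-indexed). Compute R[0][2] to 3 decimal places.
End-effector z-axis (col 2 of R) = (0.8660,-0.5000,0.0000)
R[0][2] = 0.8660

0.866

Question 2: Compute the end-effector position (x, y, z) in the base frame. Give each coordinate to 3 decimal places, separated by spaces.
after link 1: o_1 = (-3.0000, 0.0000, 0.0000)
after link 2: o_2 = (-1.2679, 1.0000, 0.0000)
after link 3: o_3 = (0.2321, 3.5981, 0.0000)
after link 4: o_4 = (0.2321, 3.5981, 2.0000)

0.232 3.598 2.000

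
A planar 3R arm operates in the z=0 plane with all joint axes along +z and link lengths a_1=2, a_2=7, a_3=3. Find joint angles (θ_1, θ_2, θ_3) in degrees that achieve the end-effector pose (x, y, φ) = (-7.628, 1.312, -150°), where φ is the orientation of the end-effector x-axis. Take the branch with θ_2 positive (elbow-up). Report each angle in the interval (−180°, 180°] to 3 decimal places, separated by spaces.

wrist centre = target − a_3·(cos φ, sin φ) = (-5.0299, 2.8120)
cos θ_2 = (33.2075−2²−7²)/(2·2·7) = -0.7069; θ_2 = 134.9813° (elbow-up)
β = atan2(2.8120,-5.0299) = 150.7924°; ψ = atan2(4.9514,-2.9481) = 120.7703°
θ_1 = β − ψ = 30.0221°
θ_3 = φ − θ_1 − θ_2 = 44.9966° (wrapped to (-180°,180°])

30.022 134.981 44.997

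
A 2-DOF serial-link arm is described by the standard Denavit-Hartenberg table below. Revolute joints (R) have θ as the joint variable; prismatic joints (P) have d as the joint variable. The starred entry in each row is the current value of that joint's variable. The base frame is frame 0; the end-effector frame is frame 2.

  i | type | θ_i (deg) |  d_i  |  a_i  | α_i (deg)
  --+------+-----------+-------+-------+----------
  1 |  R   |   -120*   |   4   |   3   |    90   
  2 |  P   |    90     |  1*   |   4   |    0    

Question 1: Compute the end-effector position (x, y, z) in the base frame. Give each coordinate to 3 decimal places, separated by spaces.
-2.366 -2.098 8.000

after link 1: o_1 = (-1.5000, -2.5981, 4.0000)
after link 2: o_2 = (-2.3660, -2.0981, 8.0000)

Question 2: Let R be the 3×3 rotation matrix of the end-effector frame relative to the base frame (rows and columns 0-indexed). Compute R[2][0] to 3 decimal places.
End-effector x-axis (col 0 of R) = (0.0000,-0.0000,1.0000)
R[2][0] = 1.0000

1.000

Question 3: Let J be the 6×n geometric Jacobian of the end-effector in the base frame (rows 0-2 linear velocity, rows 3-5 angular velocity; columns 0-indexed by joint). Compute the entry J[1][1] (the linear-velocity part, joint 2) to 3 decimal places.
0.500

prismatic axis z_1 = (-0.8660,0.5000,0.0000)
J_v[:, 1] = z_1; J_ω[:, 1] = (0,0,0)
entry J[1][1] = 0.5000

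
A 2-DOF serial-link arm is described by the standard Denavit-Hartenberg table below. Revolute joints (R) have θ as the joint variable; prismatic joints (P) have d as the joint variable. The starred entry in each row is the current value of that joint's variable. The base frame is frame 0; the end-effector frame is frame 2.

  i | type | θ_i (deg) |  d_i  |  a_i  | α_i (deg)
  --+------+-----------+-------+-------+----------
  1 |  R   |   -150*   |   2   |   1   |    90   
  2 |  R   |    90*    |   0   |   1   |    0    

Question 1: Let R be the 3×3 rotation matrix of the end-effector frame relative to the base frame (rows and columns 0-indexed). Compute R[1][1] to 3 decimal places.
End-effector y-axis (col 1 of R) = (0.8660,0.5000,0.0000)
R[1][1] = 0.5000

0.500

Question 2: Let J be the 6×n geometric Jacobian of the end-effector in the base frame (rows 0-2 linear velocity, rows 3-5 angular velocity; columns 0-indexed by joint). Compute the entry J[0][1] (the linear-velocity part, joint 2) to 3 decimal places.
axis z_1 = (-0.5000,0.8660,0.0000); lever o_n−o_1 = (0.0000,-0.0000,1.0000)
cross product → J_v[:, 1] = (0.8660,0.5000,0.0000)
J_ω[:, 1] = z_1
entry J[0][1] = 0.8660

0.866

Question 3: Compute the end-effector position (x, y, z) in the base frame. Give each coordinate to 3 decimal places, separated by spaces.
-0.866 -0.500 3.000

after link 1: o_1 = (-0.8660, -0.5000, 2.0000)
after link 2: o_2 = (-0.8660, -0.5000, 3.0000)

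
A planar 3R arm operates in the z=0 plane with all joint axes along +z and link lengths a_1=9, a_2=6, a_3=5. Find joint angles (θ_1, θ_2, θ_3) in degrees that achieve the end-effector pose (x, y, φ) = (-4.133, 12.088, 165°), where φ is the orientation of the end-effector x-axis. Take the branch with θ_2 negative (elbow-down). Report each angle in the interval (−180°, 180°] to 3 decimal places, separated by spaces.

wrist centre = target − a_3·(cos φ, sin φ) = (0.6966, 10.7939)
cos θ_2 = (116.9937−9²−6²)/(2·9·6) = -0.0001; θ_2 = -90.0034° (elbow-down)
β = atan2(10.7939,0.6966) = 86.3073°; ψ = atan2(-6.0000,8.9996) = -33.6911°
θ_1 = β − ψ = 119.9984°
θ_3 = φ − θ_1 − θ_2 = 135.0050° (wrapped to (-180°,180°])

119.998 -90.003 135.005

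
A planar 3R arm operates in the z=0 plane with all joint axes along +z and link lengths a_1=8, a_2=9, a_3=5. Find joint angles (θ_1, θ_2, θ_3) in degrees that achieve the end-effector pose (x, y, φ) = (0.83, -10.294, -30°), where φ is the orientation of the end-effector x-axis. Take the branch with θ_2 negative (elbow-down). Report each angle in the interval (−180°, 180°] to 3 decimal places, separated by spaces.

wrist centre = target − a_3·(cos φ, sin φ) = (-3.5001, -7.7940)
cos θ_2 = (72.9973−8²−9²)/(2·8·9) = -0.5000; θ_2 = -120.0012° (elbow-down)
β = atan2(-7.7940,-3.5001) = -114.1839°; ψ = atan2(-7.7941,3.4998) = -65.8183°
θ_1 = β − ψ = -48.3656°
θ_3 = φ − θ_1 − θ_2 = 138.3668° (wrapped to (-180°,180°])

-48.366 -120.001 138.367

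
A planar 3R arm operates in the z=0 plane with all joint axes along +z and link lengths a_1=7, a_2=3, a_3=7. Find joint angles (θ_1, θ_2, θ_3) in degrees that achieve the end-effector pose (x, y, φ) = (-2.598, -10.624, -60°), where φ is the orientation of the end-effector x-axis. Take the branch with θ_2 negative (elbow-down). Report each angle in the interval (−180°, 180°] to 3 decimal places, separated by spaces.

-120.001 -90.006 150.007

wrist centre = target − a_3·(cos φ, sin φ) = (-6.0980, -4.5618)
cos θ_2 = (57.9958−7²−3²)/(2·7·3) = -0.0001; θ_2 = -90.0057° (elbow-down)
β = atan2(-4.5618,-6.0980) = -143.2004°; ψ = atan2(-3.0000,6.9997) = -23.1995°
θ_1 = β − ψ = -120.0009°
θ_3 = φ − θ_1 − θ_2 = 150.0066° (wrapped to (-180°,180°])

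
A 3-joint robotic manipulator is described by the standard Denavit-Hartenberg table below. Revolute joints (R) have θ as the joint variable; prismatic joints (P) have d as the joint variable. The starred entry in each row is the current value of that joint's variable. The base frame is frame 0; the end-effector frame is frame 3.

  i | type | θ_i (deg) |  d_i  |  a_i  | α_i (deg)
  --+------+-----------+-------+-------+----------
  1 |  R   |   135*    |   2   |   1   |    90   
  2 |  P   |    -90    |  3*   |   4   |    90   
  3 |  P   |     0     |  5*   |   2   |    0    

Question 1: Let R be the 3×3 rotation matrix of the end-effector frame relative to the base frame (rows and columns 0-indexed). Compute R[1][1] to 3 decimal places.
End-effector y-axis (col 1 of R) = (0.7071,0.7071,0.0000)
R[1][1] = 0.7071

0.707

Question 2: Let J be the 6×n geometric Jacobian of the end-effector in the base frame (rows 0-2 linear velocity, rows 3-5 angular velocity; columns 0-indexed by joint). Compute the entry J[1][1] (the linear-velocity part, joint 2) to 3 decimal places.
0.707

prismatic axis z_1 = (0.7071,0.7071,0.0000)
J_v[:, 1] = z_1; J_ω[:, 1] = (0,0,0)
entry J[1][1] = 0.7071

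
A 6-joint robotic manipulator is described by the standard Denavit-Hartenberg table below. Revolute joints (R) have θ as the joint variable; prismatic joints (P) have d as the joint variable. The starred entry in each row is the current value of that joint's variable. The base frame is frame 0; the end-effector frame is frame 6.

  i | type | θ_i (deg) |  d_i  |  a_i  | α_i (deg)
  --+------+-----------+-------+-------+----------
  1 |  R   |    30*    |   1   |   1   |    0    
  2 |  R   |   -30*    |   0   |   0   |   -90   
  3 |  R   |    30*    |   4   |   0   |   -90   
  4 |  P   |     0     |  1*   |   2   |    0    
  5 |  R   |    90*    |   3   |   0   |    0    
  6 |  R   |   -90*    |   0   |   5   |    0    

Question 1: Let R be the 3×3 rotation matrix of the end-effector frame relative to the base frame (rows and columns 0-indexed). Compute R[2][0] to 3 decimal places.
-0.500

End-effector x-axis (col 0 of R) = (0.8660,0.0000,-0.5000)
R[2][0] = -0.5000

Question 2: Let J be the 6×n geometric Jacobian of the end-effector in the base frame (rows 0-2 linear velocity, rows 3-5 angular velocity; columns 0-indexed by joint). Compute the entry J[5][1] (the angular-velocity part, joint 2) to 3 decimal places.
1.000

axis z_1 = (0.0000,0.0000,1.0000); lever o_n−o_1 = (4.0622,4.0000,-6.9641)
cross product → J_v[:, 1] = (-4.0000,4.0622,0.0000)
J_ω[:, 1] = z_1
entry J[5][1] = 1.0000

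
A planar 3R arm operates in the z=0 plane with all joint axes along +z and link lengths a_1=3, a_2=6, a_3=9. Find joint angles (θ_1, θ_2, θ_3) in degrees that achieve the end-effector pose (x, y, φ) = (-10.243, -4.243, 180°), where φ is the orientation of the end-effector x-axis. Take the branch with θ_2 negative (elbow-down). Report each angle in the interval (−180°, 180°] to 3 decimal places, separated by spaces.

wrist centre = target − a_3·(cos φ, sin φ) = (-1.2430, -4.2430)
cos θ_2 = (19.5481−3²−6²)/(2·3·6) = -0.7070; θ_2 = -134.9911° (elbow-down)
β = atan2(-4.2430,-1.2430) = -106.3281°; ψ = atan2(-4.2433,-1.2420) = -106.3144°
θ_1 = β − ψ = -0.0137°
θ_3 = φ − θ_1 − θ_2 = -44.9951° (wrapped to (-180°,180°])

-0.014 -134.991 -44.995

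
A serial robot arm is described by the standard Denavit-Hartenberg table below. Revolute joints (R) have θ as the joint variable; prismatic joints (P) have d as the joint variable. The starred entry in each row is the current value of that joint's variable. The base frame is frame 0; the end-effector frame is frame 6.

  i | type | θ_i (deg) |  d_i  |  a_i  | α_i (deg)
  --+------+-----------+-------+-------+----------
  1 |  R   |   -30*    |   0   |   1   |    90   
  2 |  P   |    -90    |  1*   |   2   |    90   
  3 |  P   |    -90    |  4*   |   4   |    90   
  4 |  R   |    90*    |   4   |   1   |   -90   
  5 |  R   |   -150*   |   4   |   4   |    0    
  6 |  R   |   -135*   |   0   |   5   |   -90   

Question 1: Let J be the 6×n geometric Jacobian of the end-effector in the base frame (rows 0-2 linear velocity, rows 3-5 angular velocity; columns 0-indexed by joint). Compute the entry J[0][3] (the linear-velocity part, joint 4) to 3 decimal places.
4.049

axis z_3 = (-0.0000,0.0000,1.0000); lever o_n−o_3 = (-0.9867,-4.0491,1.1704)
cross product → J_v[:, 3] = (4.0491,-0.9867,0.0000)
J_ω[:, 3] = z_3
entry J[0][3] = 4.0491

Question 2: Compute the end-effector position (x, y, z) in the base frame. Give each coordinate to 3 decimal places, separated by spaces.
-2.085 0.049 -0.830

after link 1: o_1 = (0.8660, -0.5000, 0.0000)
after link 2: o_2 = (0.3660, -1.3660, -2.0000)
after link 3: o_3 = (-1.0981, 4.0981, -2.0000)
after link 4: o_4 = (-1.9641, 4.5981, 2.0000)
after link 5: o_5 = (-0.9641, -0.5981, 4.0000)
after link 6: o_6 = (-2.0848, 0.0490, -0.8296)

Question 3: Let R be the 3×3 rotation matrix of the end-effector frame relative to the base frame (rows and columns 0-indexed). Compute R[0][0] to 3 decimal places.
End-effector x-axis (col 0 of R) = (-0.2241,0.1294,-0.9659)
R[0][0] = -0.2241

-0.224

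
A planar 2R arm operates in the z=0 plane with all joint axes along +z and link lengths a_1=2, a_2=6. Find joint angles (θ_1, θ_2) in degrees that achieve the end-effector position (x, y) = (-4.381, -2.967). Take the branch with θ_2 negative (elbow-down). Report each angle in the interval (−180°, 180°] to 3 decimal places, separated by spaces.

cos θ_2 = (27.9963−2²−6²)/(2·2·6) = -0.5002; θ_2 = -120.0103° (elbow-down)
β = atan2(-2.9670,-4.3810) = -145.8925°; ψ = atan2(-5.1956,-1.0009) = -100.9045°
θ_1 = β − ψ = -44.9880°

-44.988 -120.010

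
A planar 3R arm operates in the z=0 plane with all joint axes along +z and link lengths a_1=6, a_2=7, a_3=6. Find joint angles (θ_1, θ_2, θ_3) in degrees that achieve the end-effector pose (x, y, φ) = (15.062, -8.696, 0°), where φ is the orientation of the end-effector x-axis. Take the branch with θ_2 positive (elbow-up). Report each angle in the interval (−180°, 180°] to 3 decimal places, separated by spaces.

-60.004 30.008 29.996

wrist centre = target − a_3·(cos φ, sin φ) = (9.0620, -8.6960)
cos θ_2 = (157.7403−6²−7²)/(2·6·7) = 0.8660; θ_2 = 30.0080° (elbow-up)
β = atan2(-8.6960,9.0620) = -43.8193°; ψ = atan2(3.5008,12.0617) = 16.1851°
θ_1 = β − ψ = -60.0044°
θ_3 = φ − θ_1 − θ_2 = 29.9964° (wrapped to (-180°,180°])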